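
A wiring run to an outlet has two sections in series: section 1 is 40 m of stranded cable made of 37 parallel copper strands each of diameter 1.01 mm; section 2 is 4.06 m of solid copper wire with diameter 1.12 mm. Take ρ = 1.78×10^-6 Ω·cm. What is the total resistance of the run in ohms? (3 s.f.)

0.0974 Ω

ρ = 1.78×10^-6 Ω·cm = 1.78×10^-8 Ω·m
Section 1: A_strand = π(5.0500e-04)² = 8.012e-07 m²; R₁ = ρL/(N·A_s) = (1.78×10^-8)(40)/(37×8.012e-07) = 0.02402 Ω
Section 2: A = π(d/2)² = π(5.6000e-04 m)² = 9.852e-07 m²
R₂ = (1.78×10^-8)(4.06)/(9.852e-07) = 0.07335 Ω
R = R₁ + R₂ = 0.0974 Ω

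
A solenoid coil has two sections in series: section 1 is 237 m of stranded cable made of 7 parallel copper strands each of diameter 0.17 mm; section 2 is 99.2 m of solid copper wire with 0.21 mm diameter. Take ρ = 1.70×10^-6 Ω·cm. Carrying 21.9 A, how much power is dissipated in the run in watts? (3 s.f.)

ρ = 1.70×10^-6 Ω·cm = 1.70×10^-8 Ω·m
Section 1: A_strand = π(8.5000e-05)² = 2.270e-08 m²; R₁ = ρL/(N·A_s) = (1.70×10^-8)(237)/(7×2.270e-08) = 25.36 Ω
Section 2: A = π(d/2)² = π(1.0500e-04 m)² = 3.464e-08 m²
R₂ = (1.70×10^-8)(99.2)/(3.464e-08) = 48.69 Ω
R = R₁ + R₂ = 74.05 Ω
P = I²R = (21.9)² × 74.05 = 35500 W

35500 W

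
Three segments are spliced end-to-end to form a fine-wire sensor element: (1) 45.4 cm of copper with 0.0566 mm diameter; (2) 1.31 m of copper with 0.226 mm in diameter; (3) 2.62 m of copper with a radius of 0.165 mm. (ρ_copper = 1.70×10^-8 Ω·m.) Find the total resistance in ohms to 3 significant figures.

4.14 Ω

Seg 1: A = π(d/2)² = π(2.8300e-05 m)² = 2.516e-09 m²
R_1 = (1.70×10^-8)(0.454)/(2.516e-09) = 3.067 Ω
Seg 2: A = π(d/2)² = π(1.1300e-04 m)² = 4.011e-08 m²
R_2 = (1.70×10^-8)(1.31)/(4.011e-08) = 0.5552 Ω
Seg 3: A = πr² = π(1.6500e-04 m)² = 8.553e-08 m²
R_3 = (1.70×10^-8)(2.62)/(8.553e-08) = 0.5208 Ω
R_total = R_1 + R_2 + R_3 = 4.14 Ω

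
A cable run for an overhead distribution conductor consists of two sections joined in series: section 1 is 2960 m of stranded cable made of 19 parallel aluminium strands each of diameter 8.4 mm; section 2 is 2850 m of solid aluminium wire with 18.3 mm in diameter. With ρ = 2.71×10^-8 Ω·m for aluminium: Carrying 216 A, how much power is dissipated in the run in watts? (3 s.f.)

Section 1: A_strand = π(4.2000e-03)² = 5.542e-05 m²; R₁ = ρL/(N·A_s) = (2.71×10^-8)(2960)/(19×5.542e-05) = 0.07618 Ω
Section 2: A = π(d/2)² = π(9.1500e-03 m)² = 2.630e-04 m²
R₂ = (2.71×10^-8)(2850)/(2.630e-04) = 0.2936 Ω
R = R₁ + R₂ = 0.3698 Ω
P = I²R = (216)² × 0.3698 = 17300 W

17300 W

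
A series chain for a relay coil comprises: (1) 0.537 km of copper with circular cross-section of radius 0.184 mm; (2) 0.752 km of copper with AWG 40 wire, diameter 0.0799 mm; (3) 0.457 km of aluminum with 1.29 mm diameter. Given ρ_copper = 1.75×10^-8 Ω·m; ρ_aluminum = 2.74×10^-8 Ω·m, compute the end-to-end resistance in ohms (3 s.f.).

Seg 1: A = πr² = π(1.8400e-04 m)² = 1.064e-07 m²
R_1 = (1.75×10^-8)(537)/(1.064e-07) = 88.35 Ω
Seg 2: A = π(0.0799/2 mm)² = π(3.9950e-05 m)² = 5.014e-09 m²
R_2 = (1.75×10^-8)(752)/(5.014e-09) = 2625 Ω
Seg 3: A = π(d/2)² = π(6.4500e-04 m)² = 1.307e-06 m²
R_3 = (2.74×10^-8)(457)/(1.307e-06) = 9.581 Ω
R_total = R_1 + R_2 + R_3 = 2720 Ω

2720 Ω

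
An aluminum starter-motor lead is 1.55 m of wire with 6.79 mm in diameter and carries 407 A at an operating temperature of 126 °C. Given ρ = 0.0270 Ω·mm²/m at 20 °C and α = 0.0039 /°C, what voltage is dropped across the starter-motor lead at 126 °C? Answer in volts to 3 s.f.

0.665 V

ρ = 0.0270 Ω·mm²/m = 2.70×10^-8 Ω·m
A = π(d/2)² = π(3.3950e-03 m)² = 3.621e-05 m²
R₍20₎ = ρL/A = (2.70×10^-8)(1.55)/(3.621e-05) = 0.001156 Ω
R₍126₎ = R₍20₎(1 + αΔT) = 0.001156 × (1 + 0.0039×106) = 0.001634 Ω
V = IR = 407 × 0.001634 = 0.665 V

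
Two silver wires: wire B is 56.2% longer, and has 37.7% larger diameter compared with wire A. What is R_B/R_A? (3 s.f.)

0.824

R ∝ L/d², so R_B/R_A = (1 + 56.2/100) × (1 + 37.7/100)⁻²
= 1.562 × 0.5274 = 0.824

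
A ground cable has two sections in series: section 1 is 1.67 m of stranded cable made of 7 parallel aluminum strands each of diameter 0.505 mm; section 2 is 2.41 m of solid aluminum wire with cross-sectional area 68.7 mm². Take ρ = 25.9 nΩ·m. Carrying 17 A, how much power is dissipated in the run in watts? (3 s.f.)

ρ = 25.9 nΩ·m = 2.59×10^-8 Ω·m
Section 1: A_strand = π(2.5250e-04)² = 2.003e-07 m²; R₁ = ρL/(N·A_s) = (2.59×10^-8)(1.67)/(7×2.003e-07) = 0.03085 Ω
Section 2: A = 68.7 mm² = 6.870e-05 m²
R₂ = (2.59×10^-8)(2.41)/(6.870e-05) = 9.086×10^-4 Ω
R = R₁ + R₂ = 0.03176 Ω
P = I²R = (17)² × 0.03176 = 9.18 W

9.18 W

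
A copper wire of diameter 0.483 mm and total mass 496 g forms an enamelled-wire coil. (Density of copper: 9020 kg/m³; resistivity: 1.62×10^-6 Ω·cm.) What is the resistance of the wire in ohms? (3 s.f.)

26.5 Ω

ρ = 1.62×10^-6 Ω·cm = 1.62×10^-8 Ω·m
A = π(d/2)² = π(2.4150e-04 m)² = 1.8322e-07 m²
L = m/(density·A) = 0.496/(9020×1.8322e-07) = 300.1 m
R = ρL/A = (1.62×10^-8)(300.1)/(1.8322e-07) = 26.5 Ω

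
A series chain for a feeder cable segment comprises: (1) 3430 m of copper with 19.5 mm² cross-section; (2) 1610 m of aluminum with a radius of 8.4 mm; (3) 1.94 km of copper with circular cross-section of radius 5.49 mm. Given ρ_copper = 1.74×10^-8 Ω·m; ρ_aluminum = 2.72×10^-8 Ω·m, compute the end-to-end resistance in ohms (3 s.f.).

Seg 1: A = 19.5 mm² = 1.950e-05 m²
R_1 = (1.74×10^-8)(3430)/(1.950e-05) = 3.061 Ω
Seg 2: A = πr² = π(8.4000e-03 m)² = 2.217e-04 m²
R_2 = (2.72×10^-8)(1610)/(2.217e-04) = 0.1976 Ω
Seg 3: A = πr² = π(5.4900e-03 m)² = 9.469e-05 m²
R_3 = (1.74×10^-8)(1940)/(9.469e-05) = 0.3565 Ω
R_total = R_1 + R_2 + R_3 = 3.61 Ω

3.61 Ω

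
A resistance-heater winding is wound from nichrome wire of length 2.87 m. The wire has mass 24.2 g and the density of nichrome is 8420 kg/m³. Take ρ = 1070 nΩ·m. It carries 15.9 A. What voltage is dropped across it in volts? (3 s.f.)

ρ = 1070 nΩ·m = 1.07×10^-6 Ω·m
A = m/(density·L) = 0.0242/(8420×2.87) = 1.0014e-06 m²
R = ρL/A = (1.07×10^-6)(2.87)/(1.0014e-06) = 3.067 Ω
V = IR = 15.9 × 3.067 = 48.8 V

48.8 V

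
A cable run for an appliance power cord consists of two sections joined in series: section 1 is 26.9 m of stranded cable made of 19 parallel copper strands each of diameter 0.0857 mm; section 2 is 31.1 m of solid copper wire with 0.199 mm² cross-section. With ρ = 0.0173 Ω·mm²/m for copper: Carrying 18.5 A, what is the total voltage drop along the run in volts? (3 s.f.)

129 V

ρ = 0.0173 Ω·mm²/m = 1.73×10^-8 Ω·m
Section 1: A_strand = π(4.2850e-05)² = 5.768e-09 m²; R₁ = ρL/(N·A_s) = (1.73×10^-8)(26.9)/(19×5.768e-09) = 4.246 Ω
Section 2: A = 0.199 mm² = 1.990e-07 m²
R₂ = (1.73×10^-8)(31.1)/(1.990e-07) = 2.704 Ω
R = R₁ + R₂ = 6.95 Ω
V = IR = 18.5 × 6.95 = 129 V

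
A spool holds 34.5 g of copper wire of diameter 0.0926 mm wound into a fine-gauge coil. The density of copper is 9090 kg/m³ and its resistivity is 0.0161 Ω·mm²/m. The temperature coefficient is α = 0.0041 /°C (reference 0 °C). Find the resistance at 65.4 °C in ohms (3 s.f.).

ρ = 0.0161 Ω·mm²/m = 1.61×10^-8 Ω·m
A = π(d/2)² = π(4.6300e-05 m)² = 6.7346e-09 m²
L = m/(density·A) = 0.0345/(9090×6.7346e-09) = 563.6 m
R = ρL/A = (1.61×10^-8)(563.6)/(6.7346e-09) = 1347 Ω
R(65.4 °C) = 1347 × (1 + 0.0041×65.4) = 1710 Ω

1710 Ω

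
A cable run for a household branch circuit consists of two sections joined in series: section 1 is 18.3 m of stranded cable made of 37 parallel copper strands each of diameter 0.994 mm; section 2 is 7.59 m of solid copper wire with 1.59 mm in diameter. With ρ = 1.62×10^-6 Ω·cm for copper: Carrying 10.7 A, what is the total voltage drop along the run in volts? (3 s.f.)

0.773 V

ρ = 1.62×10^-6 Ω·cm = 1.62×10^-8 Ω·m
Section 1: A_strand = π(4.9700e-04)² = 7.760e-07 m²; R₁ = ρL/(N·A_s) = (1.62×10^-8)(18.3)/(37×7.760e-07) = 0.01033 Ω
Section 2: A = π(d/2)² = π(7.9500e-04 m)² = 1.986e-06 m²
R₂ = (1.62×10^-8)(7.59)/(1.986e-06) = 0.06193 Ω
R = R₁ + R₂ = 0.07225 Ω
V = IR = 10.7 × 0.07225 = 0.773 V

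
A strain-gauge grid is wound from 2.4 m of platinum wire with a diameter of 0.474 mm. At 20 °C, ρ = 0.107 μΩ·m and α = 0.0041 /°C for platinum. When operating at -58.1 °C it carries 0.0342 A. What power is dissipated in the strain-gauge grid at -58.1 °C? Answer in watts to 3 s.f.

0.00116 W

ρ = 0.107 μΩ·m = 1.07×10^-7 Ω·m
A = π(d/2)² = π(2.3700e-04 m)² = 1.765e-07 m²
R₍20₎ = ρL/A = (1.07×10^-7)(2.4)/(1.765e-07) = 1.455 Ω
R₍-58.1₎ = R₍20₎(1 + αΔT) = 1.455 × (1 + 0.0041×-78.1) = 0.9893 Ω
P = I²R = (0.0342)² × 0.9893 = 0.00116 W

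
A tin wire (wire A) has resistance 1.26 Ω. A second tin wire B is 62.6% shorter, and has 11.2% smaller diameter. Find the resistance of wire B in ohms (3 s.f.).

0.598 Ω

R ∝ L/d², so R_B/R_A = (1 − 62.6/100) × (1 − 11.2/100)⁻²
= 0.374 × 1.268 = 0.4743
R_B = 0.4743 × 1.26 = 0.598 Ω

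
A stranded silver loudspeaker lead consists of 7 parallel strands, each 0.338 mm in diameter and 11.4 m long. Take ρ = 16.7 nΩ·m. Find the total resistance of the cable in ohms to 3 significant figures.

0.303 Ω

ρ = 16.7 nΩ·m = 1.67×10^-8 Ω·m
A_strand = π(1.6900e-04 m)² = 8.973e-08 m²
R_strand = ρL/A = (1.67×10^-8)(11.4)/(8.973e-08) = 2.122 Ω
R_total = R_strand/N = 2.122/7 = 0.303 Ω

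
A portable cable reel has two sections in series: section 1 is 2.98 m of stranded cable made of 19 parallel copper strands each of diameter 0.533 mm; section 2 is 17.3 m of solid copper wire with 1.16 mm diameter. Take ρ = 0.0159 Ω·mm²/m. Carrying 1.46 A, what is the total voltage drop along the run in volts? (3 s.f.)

0.396 V

ρ = 0.0159 Ω·mm²/m = 1.59×10^-8 Ω·m
Section 1: A_strand = π(2.6650e-04)² = 2.231e-07 m²; R₁ = ρL/(N·A_s) = (1.59×10^-8)(2.98)/(19×2.231e-07) = 0.01118 Ω
Section 2: A = π(d/2)² = π(5.8000e-04 m)² = 1.057e-06 m²
R₂ = (1.59×10^-8)(17.3)/(1.057e-06) = 0.2603 Ω
R = R₁ + R₂ = 0.2715 Ω
V = IR = 1.46 × 0.2715 = 0.396 V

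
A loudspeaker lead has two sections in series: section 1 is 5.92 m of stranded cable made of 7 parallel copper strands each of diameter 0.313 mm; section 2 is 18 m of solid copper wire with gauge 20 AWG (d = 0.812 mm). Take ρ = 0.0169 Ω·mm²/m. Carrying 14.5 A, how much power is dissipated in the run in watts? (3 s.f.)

163 W

ρ = 0.0169 Ω·mm²/m = 1.69×10^-8 Ω·m
Section 1: A_strand = π(1.5650e-04)² = 7.694e-08 m²; R₁ = ρL/(N·A_s) = (1.69×10^-8)(5.92)/(7×7.694e-08) = 0.1858 Ω
Section 2: A = π(0.812/2 mm)² = π(4.0600e-04 m)² = 5.178e-07 m²
R₂ = (1.69×10^-8)(18)/(5.178e-07) = 0.5874 Ω
R = R₁ + R₂ = 0.7732 Ω
P = I²R = (14.5)² × 0.7732 = 163 W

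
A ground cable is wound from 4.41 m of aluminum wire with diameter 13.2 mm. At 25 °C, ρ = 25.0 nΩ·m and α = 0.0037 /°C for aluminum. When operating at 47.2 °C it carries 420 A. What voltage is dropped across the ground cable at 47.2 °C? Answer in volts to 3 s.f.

ρ = 25.0 nΩ·m = 2.50×10^-8 Ω·m
A = π(d/2)² = π(6.6000e-03 m)² = 1.368e-04 m²
R₍25₎ = ρL/A = (2.50×10^-8)(4.41)/(1.368e-04) = 8.056×10^-4 Ω
R₍47.2₎ = R₍25₎(1 + αΔT) = 8.056×10^-4 × (1 + 0.0037×22.2) = 8.718×10^-4 Ω
V = IR = 420 × 8.718×10^-4 = 0.366 V

0.366 V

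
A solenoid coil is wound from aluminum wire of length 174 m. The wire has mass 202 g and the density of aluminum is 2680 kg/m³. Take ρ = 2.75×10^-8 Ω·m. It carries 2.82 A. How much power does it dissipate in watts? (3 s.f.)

A = m/(density·L) = 0.202/(2680×174) = 4.3318e-07 m²
R = ρL/A = (2.75×10^-8)(174)/(4.3318e-07) = 11.05 Ω
P = I²R = (2.82)² × 11.05 = 87.8 W

87.8 W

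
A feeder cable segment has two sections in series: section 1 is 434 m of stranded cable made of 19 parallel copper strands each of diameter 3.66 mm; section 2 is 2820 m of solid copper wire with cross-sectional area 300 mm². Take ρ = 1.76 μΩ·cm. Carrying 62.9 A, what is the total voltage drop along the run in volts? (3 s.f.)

12.8 V

ρ = 1.76 μΩ·cm = 1.76×10^-8 Ω·m
Section 1: A_strand = π(1.8300e-03)² = 1.052e-05 m²; R₁ = ρL/(N·A_s) = (1.76×10^-8)(434)/(19×1.052e-05) = 0.03821 Ω
Section 2: A = 300 mm² = 3.000e-04 m²
R₂ = (1.76×10^-8)(2820)/(3.000e-04) = 0.1654 Ω
R = R₁ + R₂ = 0.2037 Ω
V = IR = 62.9 × 0.2037 = 12.8 V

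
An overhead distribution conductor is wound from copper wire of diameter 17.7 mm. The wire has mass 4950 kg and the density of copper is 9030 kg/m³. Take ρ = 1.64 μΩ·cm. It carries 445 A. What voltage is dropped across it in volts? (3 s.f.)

66.1 V

ρ = 1.64 μΩ·cm = 1.64×10^-8 Ω·m
A = π(d/2)² = π(8.8500e-03 m)² = 2.4606e-04 m²
L = m/(density·A) = 4950/(9030×2.4606e-04) = 2228 m
R = ρL/A = (1.64×10^-8)(2228)/(2.4606e-04) = 0.1485 Ω
V = IR = 445 × 0.1485 = 66.1 V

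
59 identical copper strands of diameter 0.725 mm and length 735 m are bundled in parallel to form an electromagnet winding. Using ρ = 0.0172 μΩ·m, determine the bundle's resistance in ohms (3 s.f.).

ρ = 0.0172 μΩ·m = 1.72×10^-8 Ω·m
A_strand = π(3.6250e-04 m)² = 4.128e-07 m²
R_strand = ρL/A = (1.72×10^-8)(735)/(4.128e-07) = 30.62 Ω
R_total = R_strand/N = 30.62/59 = 0.519 Ω

0.519 Ω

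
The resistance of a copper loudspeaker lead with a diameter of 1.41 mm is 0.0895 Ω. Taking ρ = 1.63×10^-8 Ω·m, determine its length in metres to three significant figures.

8.57 m

A = π(d/2)² = π(7.0500e-04 m)² = 1.561e-06 m²
L = RA/ρ = (0.0895)(1.561e-06)/(1.63×10^-8) = 8.57 m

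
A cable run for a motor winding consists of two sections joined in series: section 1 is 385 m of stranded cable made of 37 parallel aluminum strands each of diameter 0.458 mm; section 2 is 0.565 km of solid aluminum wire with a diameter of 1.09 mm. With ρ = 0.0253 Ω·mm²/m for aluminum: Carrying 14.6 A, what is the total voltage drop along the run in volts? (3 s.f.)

247 V

ρ = 0.0253 Ω·mm²/m = 2.53×10^-8 Ω·m
Section 1: A_strand = π(2.2900e-04)² = 1.647e-07 m²; R₁ = ρL/(N·A_s) = (2.53×10^-8)(385)/(37×1.647e-07) = 1.598 Ω
Section 2: A = π(d/2)² = π(5.4500e-04 m)² = 9.331e-07 m²
R₂ = (2.53×10^-8)(565)/(9.331e-07) = 15.32 Ω
R = R₁ + R₂ = 16.92 Ω
V = IR = 14.6 × 16.92 = 247 V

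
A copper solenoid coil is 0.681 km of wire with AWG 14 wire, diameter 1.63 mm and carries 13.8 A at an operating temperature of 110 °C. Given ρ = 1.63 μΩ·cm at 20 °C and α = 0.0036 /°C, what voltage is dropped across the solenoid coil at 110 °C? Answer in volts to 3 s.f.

ρ = 1.63 μΩ·cm = 1.63×10^-8 Ω·m
A = π(1.63/2 mm)² = π(8.1500e-04 m)² = 2.087e-06 m²
R₍20₎ = ρL/A = (1.63×10^-8)(681)/(2.087e-06) = 5.319 Ω
R₍110₎ = R₍20₎(1 + αΔT) = 5.319 × (1 + 0.0036×90) = 7.043 Ω
V = IR = 13.8 × 7.043 = 97.2 V

97.2 V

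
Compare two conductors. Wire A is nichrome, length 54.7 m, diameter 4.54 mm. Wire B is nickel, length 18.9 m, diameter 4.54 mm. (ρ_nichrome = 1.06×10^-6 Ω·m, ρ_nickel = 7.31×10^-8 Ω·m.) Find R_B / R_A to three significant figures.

R ∝ ρL/d², so R_B/R_A = (ρ_B/ρ_A) × (L_B/L_A)
= (7.31×10^-8/1.06×10^-6) × (18.9/54.7) = 0.0238

0.0238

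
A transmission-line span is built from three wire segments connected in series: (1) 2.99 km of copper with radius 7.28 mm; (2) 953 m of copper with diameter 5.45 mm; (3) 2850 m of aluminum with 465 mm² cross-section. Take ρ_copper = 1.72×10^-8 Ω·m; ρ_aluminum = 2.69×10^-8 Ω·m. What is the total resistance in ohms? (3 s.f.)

Seg 1: A = πr² = π(7.2800e-03 m)² = 1.665e-04 m²
R_1 = (1.72×10^-8)(2990)/(1.665e-04) = 0.3089 Ω
Seg 2: A = π(d/2)² = π(2.7250e-03 m)² = 2.333e-05 m²
R_2 = (1.72×10^-8)(953)/(2.333e-05) = 0.7026 Ω
Seg 3: A = 465 mm² = 4.650e-04 m²
R_3 = (2.69×10^-8)(2850)/(4.650e-04) = 0.1649 Ω
R_total = R_1 + R_2 + R_3 = 1.18 Ω

1.18 Ω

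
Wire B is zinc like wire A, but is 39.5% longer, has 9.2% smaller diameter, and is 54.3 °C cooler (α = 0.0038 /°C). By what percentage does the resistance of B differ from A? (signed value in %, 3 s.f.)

34.3%

R ∝ ρL/d² with ρ ∝ (1+αΔT), so R_B/R_A = (1 + 39.5/100) × (1 − 9.2/100)⁻² × (1 − 0.0038×54.3)
= 1.395 × 1.213 × 0.7937 = 1.343
(R_B − R_A)/R_A = 1.343 − 1 = 34.3%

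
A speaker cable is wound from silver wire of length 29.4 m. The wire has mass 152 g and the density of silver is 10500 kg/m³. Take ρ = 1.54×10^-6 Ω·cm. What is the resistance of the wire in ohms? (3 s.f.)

ρ = 1.54×10^-6 Ω·cm = 1.54×10^-8 Ω·m
A = m/(density·L) = 0.152/(10500×29.4) = 4.9239e-07 m²
R = ρL/A = (1.54×10^-8)(29.4)/(4.9239e-07) = 0.920 Ω

0.920 Ω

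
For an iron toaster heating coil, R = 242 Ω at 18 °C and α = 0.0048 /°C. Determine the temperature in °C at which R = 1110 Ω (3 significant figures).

R = R₀(1 + α(T − T₀)) ⇒ T = T₀ + (R/R₀ − 1)/α
T = 18 + (1110/242 − 1)/0.0048 = 18 + (3.587)/0.0048 = 765 °C

765 °C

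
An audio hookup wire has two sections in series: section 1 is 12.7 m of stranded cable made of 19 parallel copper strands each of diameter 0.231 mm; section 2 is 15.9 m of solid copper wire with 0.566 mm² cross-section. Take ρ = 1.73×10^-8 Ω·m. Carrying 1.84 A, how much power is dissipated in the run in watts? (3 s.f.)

Section 1: A_strand = π(1.1550e-04)² = 4.191e-08 m²; R₁ = ρL/(N·A_s) = (1.73×10^-8)(12.7)/(19×4.191e-08) = 0.2759 Ω
Section 2: A = 0.566 mm² = 5.660e-07 m²
R₂ = (1.73×10^-8)(15.9)/(5.660e-07) = 0.486 Ω
R = R₁ + R₂ = 0.7619 Ω
P = I²R = (1.84)² × 0.7619 = 2.58 W

2.58 W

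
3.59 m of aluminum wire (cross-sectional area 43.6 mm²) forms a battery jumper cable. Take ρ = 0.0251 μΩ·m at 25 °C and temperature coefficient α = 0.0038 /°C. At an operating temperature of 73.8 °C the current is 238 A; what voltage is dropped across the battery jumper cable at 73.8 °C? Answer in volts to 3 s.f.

0.583 V

ρ = 0.0251 μΩ·m = 2.51×10^-8 Ω·m
A = 43.6 mm² = 4.360e-05 m²
R₍25₎ = ρL/A = (2.51×10^-8)(3.59)/(4.360e-05) = 0.002067 Ω
R₍73.8₎ = R₍25₎(1 + αΔT) = 0.002067 × (1 + 0.0038×48.8) = 0.00245 Ω
V = IR = 238 × 0.00245 = 0.583 V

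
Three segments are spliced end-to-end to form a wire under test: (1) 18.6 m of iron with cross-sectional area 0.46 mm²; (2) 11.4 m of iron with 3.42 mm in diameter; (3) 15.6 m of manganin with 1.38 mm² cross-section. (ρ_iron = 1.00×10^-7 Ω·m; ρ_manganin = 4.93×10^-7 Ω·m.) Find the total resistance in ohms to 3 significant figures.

Seg 1: A = 0.46 mm² = 4.600e-07 m²
R_1 = (1.00×10^-7)(18.6)/(4.600e-07) = 4.043 Ω
Seg 2: A = π(d/2)² = π(1.7100e-03 m)² = 9.186e-06 m²
R_2 = (1.00×10^-7)(11.4)/(9.186e-06) = 0.1241 Ω
Seg 3: A = 1.38 mm² = 1.380e-06 m²
R_3 = (4.93×10^-7)(15.6)/(1.380e-06) = 5.573 Ω
R_total = R_1 + R_2 + R_3 = 9.74 Ω

9.74 Ω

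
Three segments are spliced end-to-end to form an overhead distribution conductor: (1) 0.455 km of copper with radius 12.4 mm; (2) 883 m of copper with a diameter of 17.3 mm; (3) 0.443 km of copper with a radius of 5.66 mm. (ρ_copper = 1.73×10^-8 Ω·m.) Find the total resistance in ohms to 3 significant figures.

Seg 1: A = πr² = π(1.2400e-02 m)² = 4.831e-04 m²
R_1 = (1.73×10^-8)(455)/(4.831e-04) = 0.0163 Ω
Seg 2: A = π(d/2)² = π(8.6500e-03 m)² = 2.351e-04 m²
R_2 = (1.73×10^-8)(883)/(2.351e-04) = 0.06499 Ω
Seg 3: A = πr² = π(5.6600e-03 m)² = 1.006e-04 m²
R_3 = (1.73×10^-8)(443)/(1.006e-04) = 0.07615 Ω
R_total = R_1 + R_2 + R_3 = 0.157 Ω

0.157 Ω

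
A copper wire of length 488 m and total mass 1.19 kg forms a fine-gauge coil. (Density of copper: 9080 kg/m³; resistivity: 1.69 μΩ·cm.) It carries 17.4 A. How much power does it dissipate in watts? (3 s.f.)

ρ = 1.69 μΩ·cm = 1.69×10^-8 Ω·m
A = m/(density·L) = 1.19/(9080×488) = 2.6856e-07 m²
R = ρL/A = (1.69×10^-8)(488)/(2.6856e-07) = 30.71 Ω
P = I²R = (17.4)² × 30.71 = 9300 W

9300 W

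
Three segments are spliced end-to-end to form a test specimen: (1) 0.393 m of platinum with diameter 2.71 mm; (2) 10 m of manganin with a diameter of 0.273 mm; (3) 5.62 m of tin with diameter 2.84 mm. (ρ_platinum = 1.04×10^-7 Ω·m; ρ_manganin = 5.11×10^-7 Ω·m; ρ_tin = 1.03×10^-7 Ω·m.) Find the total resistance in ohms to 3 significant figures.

87.4 Ω

Seg 1: A = π(d/2)² = π(1.3550e-03 m)² = 5.768e-06 m²
R_1 = (1.04×10^-7)(0.393)/(5.768e-06) = 0.007086 Ω
Seg 2: A = π(d/2)² = π(1.3650e-04 m)² = 5.853e-08 m²
R_2 = (5.11×10^-7)(10)/(5.853e-08) = 87.3 Ω
Seg 3: A = π(d/2)² = π(1.4200e-03 m)² = 6.335e-06 m²
R_3 = (1.03×10^-7)(5.62)/(6.335e-06) = 0.09138 Ω
R_total = R_1 + R_2 + R_3 = 87.4 Ω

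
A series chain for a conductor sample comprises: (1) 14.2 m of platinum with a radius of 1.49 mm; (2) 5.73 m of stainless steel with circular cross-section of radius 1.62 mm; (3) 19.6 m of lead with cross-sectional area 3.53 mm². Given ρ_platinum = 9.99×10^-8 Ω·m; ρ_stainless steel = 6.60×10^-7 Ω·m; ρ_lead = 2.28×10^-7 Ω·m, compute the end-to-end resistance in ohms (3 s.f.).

Seg 1: A = πr² = π(1.4900e-03 m)² = 6.975e-06 m²
R_1 = (9.99×10^-8)(14.2)/(6.975e-06) = 0.2034 Ω
Seg 2: A = πr² = π(1.6200e-03 m)² = 8.245e-06 m²
R_2 = (6.60×10^-7)(5.73)/(8.245e-06) = 0.4587 Ω
Seg 3: A = 3.53 mm² = 3.530e-06 m²
R_3 = (2.28×10^-7)(19.6)/(3.530e-06) = 1.266 Ω
R_total = R_1 + R_2 + R_3 = 1.93 Ω

1.93 Ω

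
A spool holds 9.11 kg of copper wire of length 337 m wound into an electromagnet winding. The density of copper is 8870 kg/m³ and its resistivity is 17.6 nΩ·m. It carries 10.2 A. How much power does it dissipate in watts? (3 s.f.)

202 W

ρ = 17.6 nΩ·m = 1.76×10^-8 Ω·m
A = m/(density·L) = 9.11/(8870×337) = 3.0476e-06 m²
R = ρL/A = (1.76×10^-8)(337)/(3.0476e-06) = 1.946 Ω
P = I²R = (10.2)² × 1.946 = 202 W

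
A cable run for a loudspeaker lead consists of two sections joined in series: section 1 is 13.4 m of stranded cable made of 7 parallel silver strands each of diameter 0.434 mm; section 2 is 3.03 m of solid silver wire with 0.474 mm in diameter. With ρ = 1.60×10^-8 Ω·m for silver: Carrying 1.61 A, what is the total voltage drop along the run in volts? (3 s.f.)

0.776 V

Section 1: A_strand = π(2.1700e-04)² = 1.479e-07 m²; R₁ = ρL/(N·A_s) = (1.60×10^-8)(13.4)/(7×1.479e-07) = 0.207 Ω
Section 2: A = π(d/2)² = π(2.3700e-04 m)² = 1.765e-07 m²
R₂ = (1.60×10^-8)(3.03)/(1.765e-07) = 0.2747 Ω
R = R₁ + R₂ = 0.4818 Ω
V = IR = 1.61 × 0.4818 = 0.776 V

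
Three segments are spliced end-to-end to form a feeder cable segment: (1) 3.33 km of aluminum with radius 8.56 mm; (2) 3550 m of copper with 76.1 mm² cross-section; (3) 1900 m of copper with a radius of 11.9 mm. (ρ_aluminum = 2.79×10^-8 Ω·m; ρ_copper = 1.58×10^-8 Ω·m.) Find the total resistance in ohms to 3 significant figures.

Seg 1: A = πr² = π(8.5600e-03 m)² = 2.302e-04 m²
R_1 = (2.79×10^-8)(3330)/(2.302e-04) = 0.4036 Ω
Seg 2: A = 76.1 mm² = 7.610e-05 m²
R_2 = (1.58×10^-8)(3550)/(7.610e-05) = 0.7371 Ω
Seg 3: A = πr² = π(1.1900e-02 m)² = 4.449e-04 m²
R_3 = (1.58×10^-8)(1900)/(4.449e-04) = 0.06748 Ω
R_total = R_1 + R_2 + R_3 = 1.21 Ω

1.21 Ω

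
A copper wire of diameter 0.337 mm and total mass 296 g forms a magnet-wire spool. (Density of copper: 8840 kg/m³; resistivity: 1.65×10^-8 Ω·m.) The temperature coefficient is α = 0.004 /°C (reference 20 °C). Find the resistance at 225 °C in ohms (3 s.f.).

126 Ω

A = π(d/2)² = π(1.6850e-04 m)² = 8.9197e-08 m²
L = m/(density·A) = 0.296/(8840×8.9197e-08) = 375.4 m
R = ρL/A = (1.65×10^-8)(375.4)/(8.9197e-08) = 69.44 Ω
R(225 °C) = 69.44 × (1 + 0.004×205) = 126 Ω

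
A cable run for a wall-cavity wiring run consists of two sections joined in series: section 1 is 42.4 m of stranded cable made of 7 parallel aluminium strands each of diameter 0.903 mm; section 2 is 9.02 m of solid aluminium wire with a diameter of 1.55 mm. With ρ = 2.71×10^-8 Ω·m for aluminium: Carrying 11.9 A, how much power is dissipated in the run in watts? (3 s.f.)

54.6 W

Section 1: A_strand = π(4.5150e-04)² = 6.404e-07 m²; R₁ = ρL/(N·A_s) = (2.71×10^-8)(42.4)/(7×6.404e-07) = 0.2563 Ω
Section 2: A = π(d/2)² = π(7.7500e-04 m)² = 1.887e-06 m²
R₂ = (2.71×10^-8)(9.02)/(1.887e-06) = 0.1295 Ω
R = R₁ + R₂ = 0.3859 Ω
P = I²R = (11.9)² × 0.3859 = 54.6 W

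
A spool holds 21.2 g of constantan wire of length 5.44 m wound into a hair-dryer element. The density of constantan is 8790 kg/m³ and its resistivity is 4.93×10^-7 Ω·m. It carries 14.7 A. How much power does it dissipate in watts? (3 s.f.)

A = m/(density·L) = 0.0212/(8790×5.44) = 4.4335e-07 m²
R = ρL/A = (4.93×10^-7)(5.44)/(4.4335e-07) = 6.049 Ω
P = I²R = (14.7)² × 6.049 = 1310 W

1310 W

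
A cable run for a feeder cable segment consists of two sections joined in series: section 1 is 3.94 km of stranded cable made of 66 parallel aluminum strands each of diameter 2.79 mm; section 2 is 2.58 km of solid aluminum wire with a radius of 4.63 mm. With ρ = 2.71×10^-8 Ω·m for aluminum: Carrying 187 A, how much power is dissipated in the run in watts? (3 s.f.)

45600 W

Section 1: A_strand = π(1.3950e-03)² = 6.114e-06 m²; R₁ = ρL/(N·A_s) = (2.71×10^-8)(3940)/(66×6.114e-06) = 0.2646 Ω
Section 2: A = πr² = π(4.6300e-03 m)² = 6.735e-05 m²
R₂ = (2.71×10^-8)(2580)/(6.735e-05) = 1.038 Ω
R = R₁ + R₂ = 1.303 Ω
P = I²R = (187)² × 1.303 = 45600 W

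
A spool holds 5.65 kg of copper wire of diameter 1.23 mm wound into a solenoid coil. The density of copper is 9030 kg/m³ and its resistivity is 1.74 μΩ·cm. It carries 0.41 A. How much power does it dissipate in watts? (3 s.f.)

1.30 W

ρ = 1.74 μΩ·cm = 1.74×10^-8 Ω·m
A = π(d/2)² = π(6.1500e-04 m)² = 1.1882e-06 m²
L = m/(density·A) = 5.65/(9030×1.1882e-06) = 526.6 m
R = ρL/A = (1.74×10^-8)(526.6)/(1.1882e-06) = 7.711 Ω
P = I²R = (0.41)² × 7.711 = 1.30 W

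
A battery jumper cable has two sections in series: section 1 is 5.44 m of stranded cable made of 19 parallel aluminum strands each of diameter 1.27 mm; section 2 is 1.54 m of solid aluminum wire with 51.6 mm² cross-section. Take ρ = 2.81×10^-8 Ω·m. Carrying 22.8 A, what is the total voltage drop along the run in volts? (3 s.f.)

Section 1: A_strand = π(6.3500e-04)² = 1.267e-06 m²; R₁ = ρL/(N·A_s) = (2.81×10^-8)(5.44)/(19×1.267e-06) = 0.006351 Ω
Section 2: A = 51.6 mm² = 5.160e-05 m²
R₂ = (2.81×10^-8)(1.54)/(5.160e-05) = 8.386×10^-4 Ω
R = R₁ + R₂ = 0.00719 Ω
V = IR = 22.8 × 0.00719 = 0.164 V

0.164 V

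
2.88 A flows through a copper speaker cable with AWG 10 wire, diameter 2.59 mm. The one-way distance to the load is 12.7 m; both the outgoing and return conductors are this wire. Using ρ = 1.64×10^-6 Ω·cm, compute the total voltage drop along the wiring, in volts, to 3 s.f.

0.228 V

ρ = 1.64×10^-6 Ω·cm = 1.64×10^-8 Ω·m
A = π(2.59/2 mm)² = π(1.2950e-03 m)² = 5.269e-06 m²
Total conductor length (both ways) L = 2 × 12.7 = 25.4 m
R = ρL/A = (1.64×10^-8)(25.4)/(5.269e-06) = 0.07907 Ω
V = IR = 2.88 × 0.07907 = 0.228 V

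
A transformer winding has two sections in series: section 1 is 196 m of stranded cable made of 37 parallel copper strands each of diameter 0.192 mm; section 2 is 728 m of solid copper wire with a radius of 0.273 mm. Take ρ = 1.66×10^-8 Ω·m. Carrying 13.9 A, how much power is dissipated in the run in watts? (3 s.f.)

Section 1: A_strand = π(9.6000e-05)² = 2.895e-08 m²; R₁ = ρL/(N·A_s) = (1.66×10^-8)(196)/(37×2.895e-08) = 3.037 Ω
Section 2: A = πr² = π(2.7300e-04 m)² = 2.341e-07 m²
R₂ = (1.66×10^-8)(728)/(2.341e-07) = 51.61 Ω
R = R₁ + R₂ = 54.65 Ω
P = I²R = (13.9)² × 54.65 = 10600 W

10600 W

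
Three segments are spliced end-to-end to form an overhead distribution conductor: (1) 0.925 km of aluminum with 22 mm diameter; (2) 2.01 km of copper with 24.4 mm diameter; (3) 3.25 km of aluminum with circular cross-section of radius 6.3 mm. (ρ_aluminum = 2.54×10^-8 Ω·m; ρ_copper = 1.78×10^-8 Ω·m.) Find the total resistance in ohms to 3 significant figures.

Seg 1: A = π(d/2)² = π(1.1000e-02 m)² = 3.801e-04 m²
R_1 = (2.54×10^-8)(925)/(3.801e-04) = 0.06181 Ω
Seg 2: A = π(d/2)² = π(1.2200e-02 m)² = 4.676e-04 m²
R_2 = (1.78×10^-8)(2010)/(4.676e-04) = 0.07651 Ω
Seg 3: A = πr² = π(6.3000e-03 m)² = 1.247e-04 m²
R_3 = (2.54×10^-8)(3250)/(1.247e-04) = 0.662 Ω
R_total = R_1 + R_2 + R_3 = 0.800 Ω

0.800 Ω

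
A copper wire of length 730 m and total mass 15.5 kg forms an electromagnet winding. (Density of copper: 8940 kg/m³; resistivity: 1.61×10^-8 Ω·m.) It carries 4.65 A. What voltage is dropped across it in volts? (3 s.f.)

23.0 V

A = m/(density·L) = 15.5/(8940×730) = 2.3750e-06 m²
R = ρL/A = (1.61×10^-8)(730)/(2.3750e-06) = 4.949 Ω
V = IR = 4.65 × 4.949 = 23.0 V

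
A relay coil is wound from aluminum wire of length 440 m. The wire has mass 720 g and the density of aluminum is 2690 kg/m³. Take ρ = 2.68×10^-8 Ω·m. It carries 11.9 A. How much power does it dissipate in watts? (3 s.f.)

2750 W

A = m/(density·L) = 0.72/(2690×440) = 6.0831e-07 m²
R = ρL/A = (2.68×10^-8)(440)/(6.0831e-07) = 19.38 Ω
P = I²R = (11.9)² × 19.38 = 2750 W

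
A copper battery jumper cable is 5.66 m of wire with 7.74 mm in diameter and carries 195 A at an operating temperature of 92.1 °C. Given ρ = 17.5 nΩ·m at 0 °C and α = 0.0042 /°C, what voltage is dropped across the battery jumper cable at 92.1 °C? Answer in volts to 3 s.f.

0.569 V

ρ = 17.5 nΩ·m = 1.75×10^-8 Ω·m
A = π(d/2)² = π(3.8700e-03 m)² = 4.705e-05 m²
R₍0₎ = ρL/A = (1.75×10^-8)(5.66)/(4.705e-05) = 0.002105 Ω
R₍92.1₎ = R₍0₎(1 + αΔT) = 0.002105 × (1 + 0.0042×92.1) = 0.002919 Ω
V = IR = 195 × 0.002919 = 0.569 V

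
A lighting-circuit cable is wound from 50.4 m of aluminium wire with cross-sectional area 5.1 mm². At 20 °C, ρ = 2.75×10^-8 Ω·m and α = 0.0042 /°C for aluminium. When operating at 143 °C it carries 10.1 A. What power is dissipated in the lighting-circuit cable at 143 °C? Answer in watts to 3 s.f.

42.0 W

A = 5.1 mm² = 5.100e-06 m²
R₍20₎ = ρL/A = (2.75×10^-8)(50.4)/(5.100e-06) = 0.2718 Ω
R₍143₎ = R₍20₎(1 + αΔT) = 0.2718 × (1 + 0.0042×123) = 0.4122 Ω
P = I²R = (10.1)² × 0.4122 = 42.0 W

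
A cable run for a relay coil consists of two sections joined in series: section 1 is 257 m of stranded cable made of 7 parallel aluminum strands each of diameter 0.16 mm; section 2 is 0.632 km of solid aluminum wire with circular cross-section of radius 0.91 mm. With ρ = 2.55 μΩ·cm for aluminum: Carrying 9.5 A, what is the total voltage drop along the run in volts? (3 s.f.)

ρ = 2.55 μΩ·cm = 2.55×10^-8 Ω·m
Section 1: A_strand = π(8.0000e-05)² = 2.011e-08 m²; R₁ = ρL/(N·A_s) = (2.55×10^-8)(257)/(7×2.011e-08) = 46.56 Ω
Section 2: A = πr² = π(9.1000e-04 m)² = 2.602e-06 m²
R₂ = (2.55×10^-8)(632)/(2.602e-06) = 6.195 Ω
R = R₁ + R₂ = 52.76 Ω
V = IR = 9.5 × 52.76 = 501 V

501 V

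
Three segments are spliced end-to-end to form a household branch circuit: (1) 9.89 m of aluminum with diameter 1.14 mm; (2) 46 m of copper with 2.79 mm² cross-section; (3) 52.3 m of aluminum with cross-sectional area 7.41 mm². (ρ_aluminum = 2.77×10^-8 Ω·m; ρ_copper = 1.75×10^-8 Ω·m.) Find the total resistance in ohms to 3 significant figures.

Seg 1: A = π(d/2)² = π(5.7000e-04 m)² = 1.021e-06 m²
R_1 = (2.77×10^-8)(9.89)/(1.021e-06) = 0.2684 Ω
Seg 2: A = 2.79 mm² = 2.790e-06 m²
R_2 = (1.75×10^-8)(46)/(2.790e-06) = 0.2885 Ω
Seg 3: A = 7.41 mm² = 7.410e-06 m²
R_3 = (2.77×10^-8)(52.3)/(7.410e-06) = 0.1955 Ω
R_total = R_1 + R_2 + R_3 = 0.752 Ω

0.752 Ω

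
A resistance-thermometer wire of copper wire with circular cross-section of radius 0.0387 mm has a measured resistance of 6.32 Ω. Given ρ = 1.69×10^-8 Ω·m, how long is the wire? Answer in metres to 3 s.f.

1.76 m

A = πr² = π(3.8700e-05 m)² = 4.705e-09 m²
L = RA/ρ = (6.32)(4.705e-09)/(1.69×10^-8) = 1.76 m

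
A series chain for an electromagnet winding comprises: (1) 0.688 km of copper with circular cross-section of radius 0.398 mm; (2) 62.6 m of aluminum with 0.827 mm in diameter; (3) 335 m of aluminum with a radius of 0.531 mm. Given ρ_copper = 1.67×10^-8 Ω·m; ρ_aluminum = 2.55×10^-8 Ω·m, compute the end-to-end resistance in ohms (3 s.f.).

Seg 1: A = πr² = π(3.9800e-04 m)² = 4.976e-07 m²
R_1 = (1.67×10^-8)(688)/(4.976e-07) = 23.09 Ω
Seg 2: A = π(d/2)² = π(4.1350e-04 m)² = 5.372e-07 m²
R_2 = (2.55×10^-8)(62.6)/(5.372e-07) = 2.972 Ω
Seg 3: A = πr² = π(5.3100e-04 m)² = 8.858e-07 m²
R_3 = (2.55×10^-8)(335)/(8.858e-07) = 9.644 Ω
R_total = R_1 + R_2 + R_3 = 35.7 Ω

35.7 Ω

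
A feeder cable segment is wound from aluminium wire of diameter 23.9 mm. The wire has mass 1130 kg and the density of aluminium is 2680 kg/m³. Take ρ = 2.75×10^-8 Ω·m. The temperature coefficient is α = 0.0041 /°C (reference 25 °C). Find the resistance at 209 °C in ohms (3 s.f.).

0.101 Ω

A = π(d/2)² = π(1.1950e-02 m)² = 4.4863e-04 m²
L = m/(density·A) = 1130/(2680×4.4863e-04) = 939.8 m
R = ρL/A = (2.75×10^-8)(939.8)/(4.4863e-04) = 0.05761 Ω
R(209 °C) = 0.05761 × (1 + 0.0041×184) = 0.101 Ω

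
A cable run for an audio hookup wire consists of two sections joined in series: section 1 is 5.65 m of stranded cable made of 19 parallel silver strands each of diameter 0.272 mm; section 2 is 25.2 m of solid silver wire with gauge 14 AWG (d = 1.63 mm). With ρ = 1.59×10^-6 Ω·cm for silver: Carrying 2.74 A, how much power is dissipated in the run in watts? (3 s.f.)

ρ = 1.59×10^-6 Ω·cm = 1.59×10^-8 Ω·m
Section 1: A_strand = π(1.3600e-04)² = 5.811e-08 m²; R₁ = ρL/(N·A_s) = (1.59×10^-8)(5.65)/(19×5.811e-08) = 0.08137 Ω
Section 2: A = π(1.63/2 mm)² = π(8.1500e-04 m)² = 2.087e-06 m²
R₂ = (1.59×10^-8)(25.2)/(2.087e-06) = 0.192 Ω
R = R₁ + R₂ = 0.2734 Ω
P = I²R = (2.74)² × 0.2734 = 2.05 W

2.05 W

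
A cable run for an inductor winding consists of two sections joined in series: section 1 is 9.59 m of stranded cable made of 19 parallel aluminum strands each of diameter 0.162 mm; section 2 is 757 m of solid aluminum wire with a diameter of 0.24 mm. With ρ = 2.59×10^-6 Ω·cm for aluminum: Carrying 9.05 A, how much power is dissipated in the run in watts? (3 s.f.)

ρ = 2.59×10^-6 Ω·cm = 2.59×10^-8 Ω·m
Section 1: A_strand = π(8.1000e-05)² = 2.061e-08 m²; R₁ = ρL/(N·A_s) = (2.59×10^-8)(9.59)/(19×2.061e-08) = 0.6342 Ω
Section 2: A = π(d/2)² = π(1.2000e-04 m)² = 4.524e-08 m²
R₂ = (2.59×10^-8)(757)/(4.524e-08) = 433.4 Ω
R = R₁ + R₂ = 434 Ω
P = I²R = (9.05)² × 434 = 35500 W

35500 W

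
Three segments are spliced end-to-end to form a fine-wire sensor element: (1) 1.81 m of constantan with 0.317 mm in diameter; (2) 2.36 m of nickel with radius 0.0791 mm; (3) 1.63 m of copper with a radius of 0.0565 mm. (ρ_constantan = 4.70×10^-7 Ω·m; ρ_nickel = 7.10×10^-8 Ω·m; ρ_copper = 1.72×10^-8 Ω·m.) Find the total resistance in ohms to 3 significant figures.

Seg 1: A = π(d/2)² = π(1.5850e-04 m)² = 7.892e-08 m²
R_1 = (4.70×10^-7)(1.81)/(7.892e-08) = 10.78 Ω
Seg 2: A = πr² = π(7.9100e-05 m)² = 1.966e-08 m²
R_2 = (7.10×10^-8)(2.36)/(1.966e-08) = 8.524 Ω
Seg 3: A = πr² = π(5.6500e-05 m)² = 1.003e-08 m²
R_3 = (1.72×10^-8)(1.63)/(1.003e-08) = 2.796 Ω
R_total = R_1 + R_2 + R_3 = 22.1 Ω

22.1 Ω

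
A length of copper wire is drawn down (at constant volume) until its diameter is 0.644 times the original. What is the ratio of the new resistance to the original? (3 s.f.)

Volume constant ⇒ L' = L/r² with r = 0.644. R' = ρL'/A' = ρ(L/r²)/(πr²d₀²/4) = R/r⁴.
Factor = 5.81

5.81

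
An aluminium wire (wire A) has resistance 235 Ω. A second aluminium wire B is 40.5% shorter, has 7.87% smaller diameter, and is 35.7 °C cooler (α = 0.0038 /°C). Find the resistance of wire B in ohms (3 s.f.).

R ∝ ρL/d² with ρ ∝ (1+αΔT), so R_B/R_A = (1 − 40.5/100) × (1 − 7.87/100)⁻² × (1 − 0.0038×35.7)
= 0.595 × 1.178 × 0.8643 = 0.6059
R_B = 0.6059 × 235 = 142 Ω

142 Ω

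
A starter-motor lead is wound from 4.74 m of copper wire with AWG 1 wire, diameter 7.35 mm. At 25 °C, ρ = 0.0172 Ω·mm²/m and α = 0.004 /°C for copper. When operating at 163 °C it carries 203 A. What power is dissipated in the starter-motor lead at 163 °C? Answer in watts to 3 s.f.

123 W

ρ = 0.0172 Ω·mm²/m = 1.72×10^-8 Ω·m
A = π(7.35/2 mm)² = π(3.6750e-03 m)² = 4.243e-05 m²
R₍25₎ = ρL/A = (1.72×10^-8)(4.74)/(4.243e-05) = 0.001922 Ω
R₍163₎ = R₍25₎(1 + αΔT) = 0.001922 × (1 + 0.004×138) = 0.002982 Ω
P = I²R = (203)² × 0.002982 = 123 W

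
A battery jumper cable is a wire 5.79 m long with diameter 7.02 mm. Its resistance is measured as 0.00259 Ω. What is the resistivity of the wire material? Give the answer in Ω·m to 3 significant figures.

A = π(d/2)² = π(3.5100e-03 m)² = 3.870e-05 m²
ρ = RA/L = (0.00259)(3.870e-05)/(5.79) = 1.73×10^-8 Ω·m

1.73×10^-8 Ω·m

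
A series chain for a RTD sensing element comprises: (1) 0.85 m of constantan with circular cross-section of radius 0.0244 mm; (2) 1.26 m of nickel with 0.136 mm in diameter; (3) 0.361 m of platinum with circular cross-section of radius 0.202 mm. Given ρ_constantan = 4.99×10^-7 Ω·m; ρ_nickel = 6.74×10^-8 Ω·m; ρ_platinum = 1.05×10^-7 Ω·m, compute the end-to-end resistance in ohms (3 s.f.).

233 Ω

Seg 1: A = πr² = π(2.4400e-05 m)² = 1.870e-09 m²
R_1 = (4.99×10^-7)(0.85)/(1.870e-09) = 226.8 Ω
Seg 2: A = π(d/2)² = π(6.8000e-05 m)² = 1.453e-08 m²
R_2 = (6.74×10^-8)(1.26)/(1.453e-08) = 5.846 Ω
Seg 3: A = πr² = π(2.0200e-04 m)² = 1.282e-07 m²
R_3 = (1.05×10^-7)(0.361)/(1.282e-07) = 0.2957 Ω
R_total = R_1 + R_2 + R_3 = 233 Ω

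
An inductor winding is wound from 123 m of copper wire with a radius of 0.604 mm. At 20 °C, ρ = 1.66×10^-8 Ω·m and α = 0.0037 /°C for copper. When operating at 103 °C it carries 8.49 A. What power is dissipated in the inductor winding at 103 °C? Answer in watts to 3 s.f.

168 W

A = πr² = π(6.0400e-04 m)² = 1.146e-06 m²
R₍20₎ = ρL/A = (1.66×10^-8)(123)/(1.146e-06) = 1.782 Ω
R₍103₎ = R₍20₎(1 + αΔT) = 1.782 × (1 + 0.0037×83) = 2.329 Ω
P = I²R = (8.49)² × 2.329 = 168 W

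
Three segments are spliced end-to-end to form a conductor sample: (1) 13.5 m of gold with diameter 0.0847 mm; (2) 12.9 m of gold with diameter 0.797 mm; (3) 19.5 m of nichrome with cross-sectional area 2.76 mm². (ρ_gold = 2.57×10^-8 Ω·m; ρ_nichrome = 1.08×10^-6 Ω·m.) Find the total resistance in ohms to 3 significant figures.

69.9 Ω

Seg 1: A = π(d/2)² = π(4.2350e-05 m)² = 5.635e-09 m²
R_1 = (2.57×10^-8)(13.5)/(5.635e-09) = 61.58 Ω
Seg 2: A = π(d/2)² = π(3.9850e-04 m)² = 4.989e-07 m²
R_2 = (2.57×10^-8)(12.9)/(4.989e-07) = 0.6645 Ω
Seg 3: A = 2.76 mm² = 2.760e-06 m²
R_3 = (1.08×10^-6)(19.5)/(2.760e-06) = 7.63 Ω
R_total = R_1 + R_2 + R_3 = 69.9 Ω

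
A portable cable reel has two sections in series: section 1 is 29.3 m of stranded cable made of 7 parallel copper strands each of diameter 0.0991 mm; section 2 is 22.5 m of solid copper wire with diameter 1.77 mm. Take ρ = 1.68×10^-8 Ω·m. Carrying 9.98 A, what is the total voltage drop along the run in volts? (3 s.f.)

92.5 V

Section 1: A_strand = π(4.9550e-05)² = 7.713e-09 m²; R₁ = ρL/(N·A_s) = (1.68×10^-8)(29.3)/(7×7.713e-09) = 9.117 Ω
Section 2: A = π(d/2)² = π(8.8500e-04 m)² = 2.461e-06 m²
R₂ = (1.68×10^-8)(22.5)/(2.461e-06) = 0.1536 Ω
R = R₁ + R₂ = 9.27 Ω
V = IR = 9.98 × 9.27 = 92.5 V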